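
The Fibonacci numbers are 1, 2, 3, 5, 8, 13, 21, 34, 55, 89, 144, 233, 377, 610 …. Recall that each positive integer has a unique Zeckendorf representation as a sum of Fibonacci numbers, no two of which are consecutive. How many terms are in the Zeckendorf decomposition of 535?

4

535: greatest Fibonacci not exceeding it is 377, leaving 158
158: greatest Fibonacci not exceeding it is 144, leaving 14
14: greatest Fibonacci not exceeding it is 13, leaving 1
1: greatest Fibonacci not exceeding it is 1, leaving 0
535 = 377 + 144 + 13 + 1, which has 4 terms.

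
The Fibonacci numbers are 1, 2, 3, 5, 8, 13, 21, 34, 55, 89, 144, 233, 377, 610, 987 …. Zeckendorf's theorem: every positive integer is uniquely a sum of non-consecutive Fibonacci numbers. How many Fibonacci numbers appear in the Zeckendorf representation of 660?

4

Repeatedly subtract the largest Fibonacci number that fits:
610 ≤ 660 < 987, so take 610; remainder 50
34 ≤ 50 < 55, so take 34; remainder 16
13 ≤ 16 < 21, so take 13; remainder 3
3 ≤ 3 < 5, so take 3; remainder 0
660 = 610 + 34 + 13 + 3, which has 4 terms.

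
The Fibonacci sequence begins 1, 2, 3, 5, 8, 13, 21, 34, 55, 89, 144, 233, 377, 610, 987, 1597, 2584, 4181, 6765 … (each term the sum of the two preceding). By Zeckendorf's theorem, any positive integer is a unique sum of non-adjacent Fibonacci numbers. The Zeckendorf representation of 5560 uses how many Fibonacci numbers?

subtract 4181 from 5560: 1379 remains
subtract 987 from 1379: 392 remains
subtract 377 from 392: 15 remains
subtract 13 from 15: 2 remains
subtract 2 from 2: 0 remains
5560 = 4181 + 987 + 377 + 13 + 2, which has 5 terms.

5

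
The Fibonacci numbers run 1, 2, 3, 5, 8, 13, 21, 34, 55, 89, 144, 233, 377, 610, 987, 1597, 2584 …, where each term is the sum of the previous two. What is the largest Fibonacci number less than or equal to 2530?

1597

1597 ≤ 2530 < 2584, so the largest Fibonacci number not exceeding 2530 is 1597.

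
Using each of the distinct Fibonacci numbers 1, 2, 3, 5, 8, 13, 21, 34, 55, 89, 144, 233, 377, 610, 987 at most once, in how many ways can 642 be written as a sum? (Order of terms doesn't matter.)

Starting from the Zeckendorf form and repeatedly splitting a term F_k into F_{k−1} + F_{k−2} (when neither is already used) reaches every representation.
642 = 610+21+8+3 = 610+21+8+2+1 = 377+233+21+8+3 = 610+21+5+3+2+1 = … (12 more), for 16 in all.

16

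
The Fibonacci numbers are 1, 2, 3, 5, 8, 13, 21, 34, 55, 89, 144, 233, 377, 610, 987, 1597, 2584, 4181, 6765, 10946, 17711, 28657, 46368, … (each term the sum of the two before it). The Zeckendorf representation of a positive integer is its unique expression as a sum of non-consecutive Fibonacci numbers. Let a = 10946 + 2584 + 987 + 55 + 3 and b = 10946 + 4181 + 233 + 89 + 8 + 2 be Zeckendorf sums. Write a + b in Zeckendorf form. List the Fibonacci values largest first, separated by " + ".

The two numbers are 14575 and 15459, so their sum is 30034.
30034: greatest Fibonacci not exceeding it is 28657, leaving 1377
1377: greatest Fibonacci not exceeding it is 987, leaving 390
390: greatest Fibonacci not exceeding it is 377, leaving 13
13: greatest Fibonacci not exceeding it is 13, leaving 0

28657 + 987 + 377 + 13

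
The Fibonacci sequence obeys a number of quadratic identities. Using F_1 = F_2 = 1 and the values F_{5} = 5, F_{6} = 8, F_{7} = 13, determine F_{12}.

By the addition formula F_{m+n} = F_m F_{n+1} + F_{m−1} F_n with m=7, n=5: F_{12} = 13·8 + 8·5 = 104 + 40 = 144.

144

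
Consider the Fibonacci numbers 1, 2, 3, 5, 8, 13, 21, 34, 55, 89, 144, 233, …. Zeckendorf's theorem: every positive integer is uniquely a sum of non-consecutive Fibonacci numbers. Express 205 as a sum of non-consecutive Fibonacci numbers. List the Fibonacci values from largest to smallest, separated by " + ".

subtract 144 from 205: 61 remains
subtract 55 from 61: 6 remains
subtract 5 from 6: 1 remains
subtract 1 from 1: 0 remains
So 205 = 144 + 55 + 5 + 1, with no two terms consecutive in the sequence.

144 + 55 + 5 + 1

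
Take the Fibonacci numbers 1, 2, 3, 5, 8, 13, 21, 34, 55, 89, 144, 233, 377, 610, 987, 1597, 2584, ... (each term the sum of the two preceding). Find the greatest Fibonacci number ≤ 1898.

1597 ≤ 1898 < 2584, so the largest Fibonacci number not exceeding 1898 is 1597.

1597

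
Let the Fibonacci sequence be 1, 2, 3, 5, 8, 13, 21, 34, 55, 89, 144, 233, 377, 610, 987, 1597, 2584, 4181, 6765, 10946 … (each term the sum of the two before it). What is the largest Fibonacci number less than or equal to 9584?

6765 ≤ 9584 < 10946, so the largest Fibonacci number not exceeding 9584 is 6765.

6765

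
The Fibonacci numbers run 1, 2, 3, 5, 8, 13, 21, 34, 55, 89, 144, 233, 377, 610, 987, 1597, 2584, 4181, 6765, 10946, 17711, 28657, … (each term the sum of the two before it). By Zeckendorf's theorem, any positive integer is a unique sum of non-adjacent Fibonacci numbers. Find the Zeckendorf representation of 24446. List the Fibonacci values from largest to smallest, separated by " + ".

17711 + 4181 + 1597 + 610 + 233 + 89 + 21 + 3 + 1

take 17711 (≤ 24446); 24446 − 17711 = 6735
take 4181 (≤ 6735); 6735 − 4181 = 2554
take 1597 (≤ 2554); 2554 − 1597 = 957
take 610 (≤ 957); 957 − 610 = 347
take 233 (≤ 347); 347 − 233 = 114
take 89 (≤ 114); 114 − 89 = 25
take 21 (≤ 25); 25 − 21 = 4
take 3 (≤ 4); 4 − 3 = 1
take 1 (≤ 1); 1 − 1 = 0
So 24446 = 17711 + 4181 + 1597 + 610 + 233 + 89 + 21 + 3 + 1, with no two terms consecutive in the sequence.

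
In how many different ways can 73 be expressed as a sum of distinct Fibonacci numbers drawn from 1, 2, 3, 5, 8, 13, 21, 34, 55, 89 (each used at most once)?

6

Starting from the Zeckendorf form and repeatedly splitting a term F_k into F_{k−1} + F_{k−2} (when neither is already used) reaches every representation.
73 = 55+13+5 = 55+13+3+2 = 34+21+13+5 = 55+8+5+3+2 = … (2 more), for 6 in all.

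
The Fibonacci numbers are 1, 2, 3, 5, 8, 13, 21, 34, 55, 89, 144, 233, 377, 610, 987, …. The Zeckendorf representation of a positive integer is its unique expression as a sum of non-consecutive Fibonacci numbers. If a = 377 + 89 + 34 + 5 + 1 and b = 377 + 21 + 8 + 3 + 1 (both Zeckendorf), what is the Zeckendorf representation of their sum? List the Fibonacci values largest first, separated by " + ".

The two numbers are 506 and 410, so their sum is 916.
Greedy algorithm:
largest Fibonacci ≤ 916 is 610; 916 − 610 = 306
largest Fibonacci ≤ 306 is 233; 306 − 233 = 73
largest Fibonacci ≤ 73 is 55; 73 − 55 = 18
largest Fibonacci ≤ 18 is 13; 18 − 13 = 5
largest Fibonacci ≤ 5 is 5; 5 − 5 = 0

610 + 233 + 55 + 13 + 5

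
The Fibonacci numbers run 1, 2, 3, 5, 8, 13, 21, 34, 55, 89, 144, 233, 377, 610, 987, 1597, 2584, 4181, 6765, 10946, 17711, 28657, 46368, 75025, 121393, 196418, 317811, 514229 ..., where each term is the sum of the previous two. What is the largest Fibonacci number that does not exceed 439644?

317811 ≤ 439644 < 514229, so the largest Fibonacci number not exceeding 439644 is 317811.

317811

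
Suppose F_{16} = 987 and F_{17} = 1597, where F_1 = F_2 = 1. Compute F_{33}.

By F_{2k+1} = F_k² + F_{k+1}²: F_{33} = 987² + 1597² = 974169 + 2550409 = 3524578.

3524578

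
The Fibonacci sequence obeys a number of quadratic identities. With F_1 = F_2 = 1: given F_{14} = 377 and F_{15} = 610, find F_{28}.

By the doubling identity F_{2k} = F_k(2F_{k+1} − F_k): F_{28} = 377·(2·610 − 377) = 377·843 = 317811.

317811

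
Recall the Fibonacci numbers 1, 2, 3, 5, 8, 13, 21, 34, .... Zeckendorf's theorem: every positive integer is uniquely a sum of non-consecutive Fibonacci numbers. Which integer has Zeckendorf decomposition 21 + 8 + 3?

21 + 8 + 3 = 32.

32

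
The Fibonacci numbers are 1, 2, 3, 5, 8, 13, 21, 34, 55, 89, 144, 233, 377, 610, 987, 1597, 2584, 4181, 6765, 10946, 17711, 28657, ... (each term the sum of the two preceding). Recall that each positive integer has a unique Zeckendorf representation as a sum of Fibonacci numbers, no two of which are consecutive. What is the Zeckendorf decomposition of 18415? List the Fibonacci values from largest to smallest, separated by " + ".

Greedily peel off the largest Fibonacci term at each step:
largest Fibonacci ≤ 18415 is 17711; 18415 − 17711 = 704
largest Fibonacci ≤ 704 is 610; 704 − 610 = 94
largest Fibonacci ≤ 94 is 89; 94 − 89 = 5
largest Fibonacci ≤ 5 is 5; 5 − 5 = 0
So 18415 = 17711 + 610 + 89 + 5, with no two terms consecutive in the sequence.

17711 + 610 + 89 + 5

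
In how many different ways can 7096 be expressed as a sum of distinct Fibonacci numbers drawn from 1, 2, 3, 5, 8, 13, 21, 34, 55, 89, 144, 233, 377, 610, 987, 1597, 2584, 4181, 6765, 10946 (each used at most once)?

40

7096 = 6765+233+89+8+1 = 6765+233+89+5+3+1 = 6765+233+55+34+8+1 = 4181+2584+233+89+8+1 = … (36 more), for 40 in all.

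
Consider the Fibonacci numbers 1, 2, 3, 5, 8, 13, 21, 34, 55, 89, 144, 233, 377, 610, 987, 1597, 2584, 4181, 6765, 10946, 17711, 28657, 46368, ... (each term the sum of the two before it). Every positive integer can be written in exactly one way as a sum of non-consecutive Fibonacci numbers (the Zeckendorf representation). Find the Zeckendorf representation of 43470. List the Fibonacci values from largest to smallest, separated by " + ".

28657 + 10946 + 2584 + 987 + 233 + 55 + 8

Greedily peel off the largest Fibonacci term at each step:
largest Fibonacci ≤ 43470 is 28657; 43470 − 28657 = 14813
largest Fibonacci ≤ 14813 is 10946; 14813 − 10946 = 3867
largest Fibonacci ≤ 3867 is 2584; 3867 − 2584 = 1283
largest Fibonacci ≤ 1283 is 987; 1283 − 987 = 296
largest Fibonacci ≤ 296 is 233; 296 − 233 = 63
largest Fibonacci ≤ 63 is 55; 63 − 55 = 8
largest Fibonacci ≤ 8 is 8; 8 − 8 = 0
So 43470 = 28657 + 10946 + 2584 + 987 + 233 + 55 + 8, with no two terms consecutive in the sequence.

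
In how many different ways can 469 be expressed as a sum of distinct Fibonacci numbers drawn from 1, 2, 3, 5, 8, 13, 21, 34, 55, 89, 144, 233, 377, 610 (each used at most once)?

Each representation comes from the Zeckendorf form by replacing some F_k with F_{k−1} + F_{k−2} where possible.
469 = 377+89+3 = 377+89+2+1 = 377+55+34+3 = 233+144+89+3 = … (12 more), for 16 in all.

16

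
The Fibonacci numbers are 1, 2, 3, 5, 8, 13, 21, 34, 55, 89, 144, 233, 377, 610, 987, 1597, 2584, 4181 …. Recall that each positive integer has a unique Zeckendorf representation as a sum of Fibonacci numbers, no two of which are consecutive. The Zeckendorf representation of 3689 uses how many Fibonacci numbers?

2584 ≤ 3689 < 4181, so take 2584; remainder 1105
987 ≤ 1105 < 1597, so take 987; remainder 118
89 ≤ 118 < 144, so take 89; remainder 29
21 ≤ 29 < 34, so take 21; remainder 8
8 ≤ 8 < 13, so take 8; remainder 0
3689 = 2584 + 987 + 89 + 21 + 8, which has 5 terms.

5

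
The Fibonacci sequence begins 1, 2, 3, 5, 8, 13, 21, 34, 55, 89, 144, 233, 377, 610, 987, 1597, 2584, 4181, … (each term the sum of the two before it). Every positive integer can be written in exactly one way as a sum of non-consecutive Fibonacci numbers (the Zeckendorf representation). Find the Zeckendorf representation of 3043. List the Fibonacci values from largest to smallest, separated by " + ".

2584 + 377 + 55 + 21 + 5 + 1

Repeatedly subtract the largest Fibonacci number that fits:
subtract 2584 from 3043: 459 remains
subtract 377 from 459: 82 remains
subtract 55 from 82: 27 remains
subtract 21 from 27: 6 remains
subtract 5 from 6: 1 remains
subtract 1 from 1: 0 remains
So 3043 = 2584 + 377 + 55 + 21 + 5 + 1, with no two terms consecutive in the sequence.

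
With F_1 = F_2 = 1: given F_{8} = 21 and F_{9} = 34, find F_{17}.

By F_{2k+1} = F_k² + F_{k+1}²: F_{17} = 21² + 34² = 441 + 1156 = 1597.

1597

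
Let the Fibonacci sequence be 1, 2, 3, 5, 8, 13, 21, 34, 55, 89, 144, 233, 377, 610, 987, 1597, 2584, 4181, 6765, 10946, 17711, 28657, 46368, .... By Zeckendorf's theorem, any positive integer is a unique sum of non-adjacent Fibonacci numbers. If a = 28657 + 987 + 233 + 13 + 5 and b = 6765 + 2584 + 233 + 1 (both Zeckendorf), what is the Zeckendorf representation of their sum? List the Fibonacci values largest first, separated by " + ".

The two numbers are 29895 and 9583, so their sum is 39478.
39478 − 28657 = 10821
10821 − 6765 = 4056
4056 − 2584 = 1472
1472 − 987 = 485
485 − 377 = 108
108 − 89 = 19
19 − 13 = 6
6 − 5 = 1
1 − 1 = 0

28657 + 6765 + 2584 + 987 + 377 + 89 + 13 + 5 + 1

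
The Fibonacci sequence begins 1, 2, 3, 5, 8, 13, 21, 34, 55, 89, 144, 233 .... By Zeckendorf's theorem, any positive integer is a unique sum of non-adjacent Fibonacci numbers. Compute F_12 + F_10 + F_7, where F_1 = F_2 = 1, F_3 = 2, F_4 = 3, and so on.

212

F_12 + F_10 + F_7 = 144 + 55 + 13 = 212.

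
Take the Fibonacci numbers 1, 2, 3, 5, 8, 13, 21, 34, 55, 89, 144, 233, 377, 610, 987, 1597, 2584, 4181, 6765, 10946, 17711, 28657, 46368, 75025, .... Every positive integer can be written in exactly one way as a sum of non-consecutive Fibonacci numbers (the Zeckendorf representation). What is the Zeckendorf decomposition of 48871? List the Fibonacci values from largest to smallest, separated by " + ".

Repeatedly subtract the largest Fibonacci number that fits:
48871: greatest Fibonacci not exceeding it is 46368, leaving 2503
2503: greatest Fibonacci not exceeding it is 1597, leaving 906
906: greatest Fibonacci not exceeding it is 610, leaving 296
296: greatest Fibonacci not exceeding it is 233, leaving 63
63: greatest Fibonacci not exceeding it is 55, leaving 8
8: greatest Fibonacci not exceeding it is 8, leaving 0
So 48871 = 46368 + 1597 + 610 + 233 + 55 + 8, with no two terms consecutive in the sequence.

46368 + 1597 + 610 + 233 + 55 + 8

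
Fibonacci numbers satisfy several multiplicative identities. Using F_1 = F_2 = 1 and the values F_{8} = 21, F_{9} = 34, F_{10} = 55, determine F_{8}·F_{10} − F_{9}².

-1

21·55 − 34² = 1155 − 1156 = -1. (Cassini's identity: F_{k−1}F_{k+1} − F_k² = (−1)^k.)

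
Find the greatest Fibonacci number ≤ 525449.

514229 ≤ 525449 < 832040, so the largest Fibonacci number not exceeding 525449 is 514229.

514229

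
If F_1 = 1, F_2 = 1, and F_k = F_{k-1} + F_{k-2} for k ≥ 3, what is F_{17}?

1597

Iterating the recurrence up to F_{10} = 55 and F_{9} = 34:
F_{11} = F_{10} + F_{9} = 55 + 34 = 89
F_{12} = F_{11} + F_{10} = 89 + 55 = 144
F_{13} = F_{12} + F_{11} = 144 + 89 = 233
F_{14} = F_{13} + F_{12} = 233 + 144 = 377
F_{15} = F_{14} + F_{13} = 377 + 233 = 610
F_{16} = F_{15} + F_{14} = 610 + 377 = 987
F_{17} = F_{16} + F_{15} = 987 + 610 = 1597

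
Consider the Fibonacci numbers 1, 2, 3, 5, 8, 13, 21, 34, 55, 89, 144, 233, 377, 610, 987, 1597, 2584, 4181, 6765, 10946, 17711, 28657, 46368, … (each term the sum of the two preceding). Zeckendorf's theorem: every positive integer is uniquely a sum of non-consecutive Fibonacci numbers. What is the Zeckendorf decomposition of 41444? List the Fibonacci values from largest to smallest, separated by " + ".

28657 + 10946 + 1597 + 233 + 8 + 3

subtract 28657 from 41444: 12787 remains
subtract 10946 from 12787: 1841 remains
subtract 1597 from 1841: 244 remains
subtract 233 from 244: 11 remains
subtract 8 from 11: 3 remains
subtract 3 from 3: 0 remains
So 41444 = 28657 + 10946 + 1597 + 233 + 8 + 3, with no two terms consecutive in the sequence.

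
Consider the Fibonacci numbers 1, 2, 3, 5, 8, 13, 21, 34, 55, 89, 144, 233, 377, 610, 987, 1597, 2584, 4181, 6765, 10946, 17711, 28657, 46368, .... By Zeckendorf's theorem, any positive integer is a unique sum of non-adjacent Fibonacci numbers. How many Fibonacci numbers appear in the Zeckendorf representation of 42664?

7

Greedily peel off the largest Fibonacci term at each step:
28657 ≤ 42664 < 46368, so take 28657; remainder 14007
10946 ≤ 14007 < 17711, so take 10946; remainder 3061
2584 ≤ 3061 < 4181, so take 2584; remainder 477
377 ≤ 477 < 610, so take 377; remainder 100
89 ≤ 100 < 144, so take 89; remainder 11
8 ≤ 11 < 13, so take 8; remainder 3
3 ≤ 3 < 5, so take 3; remainder 0
42664 = 28657 + 10946 + 2584 + 377 + 89 + 8 + 3, which has 7 terms.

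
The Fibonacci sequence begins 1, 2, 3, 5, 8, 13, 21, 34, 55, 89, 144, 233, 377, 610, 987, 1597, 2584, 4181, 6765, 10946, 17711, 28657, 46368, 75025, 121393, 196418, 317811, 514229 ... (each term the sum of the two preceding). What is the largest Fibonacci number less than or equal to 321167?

317811 ≤ 321167 < 514229, so the largest Fibonacci number not exceeding 321167 is 317811.

317811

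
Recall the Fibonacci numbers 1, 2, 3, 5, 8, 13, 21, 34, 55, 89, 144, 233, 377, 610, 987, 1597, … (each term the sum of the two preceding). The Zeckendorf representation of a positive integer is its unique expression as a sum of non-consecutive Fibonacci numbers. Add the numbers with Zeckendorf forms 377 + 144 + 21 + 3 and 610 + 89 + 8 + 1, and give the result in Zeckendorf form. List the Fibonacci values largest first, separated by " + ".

The two numbers are 545 and 708, so their sum is 1253.
largest Fibonacci ≤ 1253 is 987; 1253 − 987 = 266
largest Fibonacci ≤ 266 is 233; 266 − 233 = 33
largest Fibonacci ≤ 33 is 21; 33 − 21 = 12
largest Fibonacci ≤ 12 is 8; 12 − 8 = 4
largest Fibonacci ≤ 4 is 3; 4 − 3 = 1
largest Fibonacci ≤ 1 is 1; 1 − 1 = 0

987 + 233 + 21 + 8 + 3 + 1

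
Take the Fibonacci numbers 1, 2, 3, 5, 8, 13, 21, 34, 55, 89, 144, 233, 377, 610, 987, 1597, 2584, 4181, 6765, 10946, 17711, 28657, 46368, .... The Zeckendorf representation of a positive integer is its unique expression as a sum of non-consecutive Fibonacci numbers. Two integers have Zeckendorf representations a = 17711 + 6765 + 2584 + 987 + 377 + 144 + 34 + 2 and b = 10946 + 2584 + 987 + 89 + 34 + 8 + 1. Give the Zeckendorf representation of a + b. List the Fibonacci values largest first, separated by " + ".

28657 + 10946 + 2584 + 987 + 55 + 21 + 3

The two numbers are 28604 and 14649, so their sum is 43253.
Greedily peel off the largest Fibonacci term at each step:
43253 − 28657 = 14596
14596 − 10946 = 3650
3650 − 2584 = 1066
1066 − 987 = 79
79 − 55 = 24
24 − 21 = 3
3 − 3 = 0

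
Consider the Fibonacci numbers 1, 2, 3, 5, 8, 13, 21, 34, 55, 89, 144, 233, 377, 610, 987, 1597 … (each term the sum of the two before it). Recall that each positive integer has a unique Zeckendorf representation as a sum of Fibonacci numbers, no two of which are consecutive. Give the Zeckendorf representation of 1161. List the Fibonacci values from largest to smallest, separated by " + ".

Repeatedly subtract the largest Fibonacci number that fits:
1161 − 987 = 174
174 − 144 = 30
30 − 21 = 9
9 − 8 = 1
1 − 1 = 0
So 1161 = 987 + 144 + 21 + 8 + 1, with no two terms consecutive in the sequence.

987 + 144 + 21 + 8 + 1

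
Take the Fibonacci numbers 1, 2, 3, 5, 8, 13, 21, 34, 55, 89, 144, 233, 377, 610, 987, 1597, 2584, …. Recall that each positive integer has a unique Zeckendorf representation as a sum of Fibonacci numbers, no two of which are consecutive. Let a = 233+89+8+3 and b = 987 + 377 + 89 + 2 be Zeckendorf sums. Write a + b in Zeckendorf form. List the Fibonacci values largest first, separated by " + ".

The two numbers are 333 and 1455, so their sum is 1788.
1788: greatest Fibonacci not exceeding it is 1597, leaving 191
191: greatest Fibonacci not exceeding it is 144, leaving 47
47: greatest Fibonacci not exceeding it is 34, leaving 13
13: greatest Fibonacci not exceeding it is 13, leaving 0

1597 + 144 + 34 + 13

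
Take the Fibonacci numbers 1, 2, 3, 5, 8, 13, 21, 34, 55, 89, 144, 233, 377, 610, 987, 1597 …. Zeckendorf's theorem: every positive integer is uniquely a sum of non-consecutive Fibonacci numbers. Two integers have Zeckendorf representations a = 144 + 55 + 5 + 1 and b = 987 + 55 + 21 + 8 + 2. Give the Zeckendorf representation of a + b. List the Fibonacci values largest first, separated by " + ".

987 + 233 + 55 + 3

The two numbers are 205 and 1073, so their sum is 1278.
Repeatedly subtract the largest Fibonacci number that fits:
1278 − 987 = 291
291 − 233 = 58
58 − 55 = 3
3 − 3 = 0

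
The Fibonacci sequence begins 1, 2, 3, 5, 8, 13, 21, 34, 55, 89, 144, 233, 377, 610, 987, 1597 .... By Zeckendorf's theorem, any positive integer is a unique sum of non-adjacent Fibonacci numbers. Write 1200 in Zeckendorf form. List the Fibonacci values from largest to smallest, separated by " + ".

Greedy algorithm:
subtract 987 from 1200: 213 remains
subtract 144 from 213: 69 remains
subtract 55 from 69: 14 remains
subtract 13 from 14: 1 remains
subtract 1 from 1: 0 remains
So 1200 = 987 + 144 + 55 + 13 + 1, with no two terms consecutive in the sequence.

987 + 144 + 55 + 13 + 1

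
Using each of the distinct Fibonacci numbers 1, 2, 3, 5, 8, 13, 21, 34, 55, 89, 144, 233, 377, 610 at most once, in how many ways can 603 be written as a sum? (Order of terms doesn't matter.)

10

Starting from the Zeckendorf form and repeatedly splitting a term F_k into F_{k−1} + F_{k−2} (when neither is already used) reaches every representation.
603 = 377+144+55+21+5+1 = 377+144+55+21+3+2+1 = 377+144+55+13+8+5+1 = 377+144+55+13+8+3+2+1 = 377+144+34+21+13+8+5+1 = … (5 more), for 10 in all.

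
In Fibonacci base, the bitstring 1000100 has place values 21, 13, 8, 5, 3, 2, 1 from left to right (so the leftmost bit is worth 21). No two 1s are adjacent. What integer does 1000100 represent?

Summing the place values of the 1 bits: 21 + 3 = 24.

24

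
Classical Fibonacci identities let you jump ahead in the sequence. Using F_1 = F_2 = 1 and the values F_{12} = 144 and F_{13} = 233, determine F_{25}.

By F_{2k+1} = F_k² + F_{k+1}²: F_{25} = 144² + 233² = 20736 + 54289 = 75025.

75025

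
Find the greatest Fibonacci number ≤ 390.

377 ≤ 390 < 610, so the largest Fibonacci number not exceeding 390 is 377.

377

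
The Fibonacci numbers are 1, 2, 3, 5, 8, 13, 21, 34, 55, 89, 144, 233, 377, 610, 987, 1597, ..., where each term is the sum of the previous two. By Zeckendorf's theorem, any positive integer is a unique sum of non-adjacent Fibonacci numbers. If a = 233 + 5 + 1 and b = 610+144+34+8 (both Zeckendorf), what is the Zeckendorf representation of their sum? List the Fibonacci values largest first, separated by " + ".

The two numbers are 239 and 796, so their sum is 1035.
subtract 987 from 1035: 48 remains
subtract 34 from 48: 14 remains
subtract 13 from 14: 1 remains
subtract 1 from 1: 0 remains

987 + 34 + 13 + 1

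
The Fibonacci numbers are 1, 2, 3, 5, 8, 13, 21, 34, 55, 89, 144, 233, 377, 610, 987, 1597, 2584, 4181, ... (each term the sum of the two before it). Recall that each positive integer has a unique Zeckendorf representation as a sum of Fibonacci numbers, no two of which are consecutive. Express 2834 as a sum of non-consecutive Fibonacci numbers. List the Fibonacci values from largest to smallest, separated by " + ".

subtract 2584 from 2834: 250 remains
subtract 233 from 250: 17 remains
subtract 13 from 17: 4 remains
subtract 3 from 4: 1 remains
subtract 1 from 1: 0 remains
So 2834 = 2584 + 233 + 13 + 3 + 1, with no two terms consecutive in the sequence.

2584 + 233 + 13 + 3 + 1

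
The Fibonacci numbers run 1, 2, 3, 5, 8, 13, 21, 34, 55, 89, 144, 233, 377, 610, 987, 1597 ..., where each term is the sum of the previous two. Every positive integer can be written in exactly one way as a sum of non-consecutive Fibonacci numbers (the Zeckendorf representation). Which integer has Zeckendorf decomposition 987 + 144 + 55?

987 + 144 + 55 = 1186.

1186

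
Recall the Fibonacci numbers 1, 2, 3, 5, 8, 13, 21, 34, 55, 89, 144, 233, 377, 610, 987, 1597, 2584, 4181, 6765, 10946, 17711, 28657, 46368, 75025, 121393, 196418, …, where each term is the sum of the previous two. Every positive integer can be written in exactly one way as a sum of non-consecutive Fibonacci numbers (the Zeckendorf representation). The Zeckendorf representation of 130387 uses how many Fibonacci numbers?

6

take 121393 (≤ 130387); 130387 − 121393 = 8994
take 6765 (≤ 8994); 8994 − 6765 = 2229
take 1597 (≤ 2229); 2229 − 1597 = 632
take 610 (≤ 632); 632 − 610 = 22
take 21 (≤ 22); 22 − 21 = 1
take 1 (≤ 1); 1 − 1 = 0
130387 = 121393 + 6765 + 1597 + 610 + 21 + 1, which has 6 terms.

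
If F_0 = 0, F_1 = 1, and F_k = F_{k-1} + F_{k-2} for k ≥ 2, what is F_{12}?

Iterating the recurrence up to F_{6} = 8 and F_{5} = 5:
F_{7} = F_{6} + F_{5} = 8 + 5 = 13
F_{8} = F_{7} + F_{6} = 13 + 8 = 21
F_{9} = F_{8} + F_{7} = 21 + 13 = 34
F_{10} = F_{9} + F_{8} = 34 + 21 = 55
F_{11} = F_{10} + F_{9} = 55 + 34 = 89
F_{12} = F_{11} + F_{10} = 89 + 55 = 144

144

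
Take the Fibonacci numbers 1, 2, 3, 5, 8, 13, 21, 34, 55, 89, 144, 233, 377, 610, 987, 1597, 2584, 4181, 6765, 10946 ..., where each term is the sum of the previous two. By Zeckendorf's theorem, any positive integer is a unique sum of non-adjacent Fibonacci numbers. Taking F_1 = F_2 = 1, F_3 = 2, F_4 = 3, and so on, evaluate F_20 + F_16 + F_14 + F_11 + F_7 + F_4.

F_20 + F_16 + F_14 + F_11 + F_7 + F_4 = 6765 + 987 + 377 + 89 + 13 + 3 = 8234.

8234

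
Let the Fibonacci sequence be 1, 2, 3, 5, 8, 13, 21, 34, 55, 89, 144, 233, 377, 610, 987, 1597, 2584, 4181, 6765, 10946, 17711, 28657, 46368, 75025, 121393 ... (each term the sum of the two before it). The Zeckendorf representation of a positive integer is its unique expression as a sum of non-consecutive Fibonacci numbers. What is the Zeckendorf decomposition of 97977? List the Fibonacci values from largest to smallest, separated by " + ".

75025 + 17711 + 4181 + 987 + 55 + 13 + 5

Repeatedly subtract the largest Fibonacci number that fits:
97977: greatest Fibonacci not exceeding it is 75025, leaving 22952
22952: greatest Fibonacci not exceeding it is 17711, leaving 5241
5241: greatest Fibonacci not exceeding it is 4181, leaving 1060
1060: greatest Fibonacci not exceeding it is 987, leaving 73
73: greatest Fibonacci not exceeding it is 55, leaving 18
18: greatest Fibonacci not exceeding it is 13, leaving 5
5: greatest Fibonacci not exceeding it is 5, leaving 0
So 97977 = 75025 + 17711 + 4181 + 987 + 55 + 13 + 5, with no two terms consecutive in the sequence.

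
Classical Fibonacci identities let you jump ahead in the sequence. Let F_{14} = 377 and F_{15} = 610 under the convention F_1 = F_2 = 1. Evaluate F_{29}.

514229

By F_{2k+1} = F_k² + F_{k+1}²: F_{29} = 377² + 610² = 142129 + 372100 = 514229.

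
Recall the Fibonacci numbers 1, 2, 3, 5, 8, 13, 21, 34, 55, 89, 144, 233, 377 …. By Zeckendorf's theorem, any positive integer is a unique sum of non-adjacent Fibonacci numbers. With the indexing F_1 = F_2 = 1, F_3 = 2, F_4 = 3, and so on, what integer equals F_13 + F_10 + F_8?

F_13 + F_10 + F_8 = 233 + 55 + 21 = 309.

309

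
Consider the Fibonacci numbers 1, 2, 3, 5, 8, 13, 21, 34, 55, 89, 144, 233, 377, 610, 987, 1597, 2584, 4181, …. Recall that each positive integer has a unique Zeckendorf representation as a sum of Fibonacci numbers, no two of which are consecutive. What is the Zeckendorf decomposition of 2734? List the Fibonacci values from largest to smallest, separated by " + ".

2734 − 2584 = 150
150 − 144 = 6
6 − 5 = 1
1 − 1 = 0
So 2734 = 2584 + 144 + 5 + 1, with no two terms consecutive in the sequence.

2584 + 144 + 5 + 1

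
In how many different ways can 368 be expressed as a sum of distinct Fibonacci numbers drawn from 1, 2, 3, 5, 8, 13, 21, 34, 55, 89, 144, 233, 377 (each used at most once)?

Each representation comes from the Zeckendorf form by replacing some F_k with F_{k−1} + F_{k−2} where possible.
368 = 233+89+34+8+3+1 = 233+89+21+13+8+3+1 = 233+55+34+21+13+8+3+1 = 144+89+55+34+21+13+8+3+1 — 4 representations.

4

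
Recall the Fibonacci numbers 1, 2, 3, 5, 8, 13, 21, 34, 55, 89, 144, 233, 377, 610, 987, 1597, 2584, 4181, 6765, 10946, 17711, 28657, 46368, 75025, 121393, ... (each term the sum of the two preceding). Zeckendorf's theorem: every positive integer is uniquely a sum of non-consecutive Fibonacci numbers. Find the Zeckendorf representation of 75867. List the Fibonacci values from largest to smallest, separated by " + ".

75025 + 610 + 144 + 55 + 21 + 8 + 3 + 1

take 75025 (≤ 75867); 75867 − 75025 = 842
take 610 (≤ 842); 842 − 610 = 232
take 144 (≤ 232); 232 − 144 = 88
take 55 (≤ 88); 88 − 55 = 33
take 21 (≤ 33); 33 − 21 = 12
take 8 (≤ 12); 12 − 8 = 4
take 3 (≤ 4); 4 − 3 = 1
take 1 (≤ 1); 1 − 1 = 0
So 75867 = 75025 + 610 + 144 + 55 + 21 + 8 + 3 + 1, with no two terms consecutive in the sequence.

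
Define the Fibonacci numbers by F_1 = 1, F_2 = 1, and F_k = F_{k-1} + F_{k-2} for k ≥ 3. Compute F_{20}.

Iterating the recurrence up to F_{16} = 987 and F_{15} = 610:
F_{17} = F_{16} + F_{15} = 987 + 610 = 1597
F_{18} = F_{17} + F_{16} = 1597 + 987 = 2584
F_{19} = F_{18} + F_{17} = 2584 + 1597 = 4181
F_{20} = F_{19} + F_{18} = 4181 + 2584 = 6765

6765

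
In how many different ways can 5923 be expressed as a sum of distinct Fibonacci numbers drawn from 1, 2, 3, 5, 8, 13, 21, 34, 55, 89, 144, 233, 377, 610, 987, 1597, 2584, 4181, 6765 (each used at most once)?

Each representation comes from the Zeckendorf form by replacing some F_k with F_{k−1} + F_{k−2} where possible.
5923 = 4181+1597+144+1 = 4181+1597+89+55+1 = 4181+987+610+144+1 = 4181+1597+89+34+21+1 = … (21 more), for 25 in all.

25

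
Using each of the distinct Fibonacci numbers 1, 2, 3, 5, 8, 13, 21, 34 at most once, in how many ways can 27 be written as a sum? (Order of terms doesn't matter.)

4

Each representation comes from the Zeckendorf form by replacing some F_k with F_{k−1} + F_{k−2} where possible.
27 = 21+5+1 = 21+3+2+1 = 13+8+5+1 = … (1 more), for 4 in all.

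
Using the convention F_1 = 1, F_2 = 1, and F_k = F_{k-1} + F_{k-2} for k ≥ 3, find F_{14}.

Iterating the recurrence up to F_{6} = 8 and F_{5} = 5:
F_{7} = F_{6} + F_{5} = 8 + 5 = 13
F_{8} = F_{7} + F_{6} = 13 + 8 = 21
F_{9} = F_{8} + F_{7} = 21 + 13 = 34
F_{10} = F_{9} + F_{8} = 34 + 21 = 55
F_{11} = F_{10} + F_{9} = 55 + 34 = 89
F_{12} = F_{11} + F_{10} = 89 + 55 = 144
F_{13} = F_{12} + F_{11} = 144 + 89 = 233
F_{14} = F_{13} + F_{12} = 233 + 144 = 377

377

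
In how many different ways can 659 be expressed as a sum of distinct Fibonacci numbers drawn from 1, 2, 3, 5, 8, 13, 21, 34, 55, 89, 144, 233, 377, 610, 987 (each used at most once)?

659 = 610+34+13+2 = 610+34+8+5+2 = 377+233+34+13+2 = 610+21+13+8+5+2 = … (6 more), for 10 in all.

10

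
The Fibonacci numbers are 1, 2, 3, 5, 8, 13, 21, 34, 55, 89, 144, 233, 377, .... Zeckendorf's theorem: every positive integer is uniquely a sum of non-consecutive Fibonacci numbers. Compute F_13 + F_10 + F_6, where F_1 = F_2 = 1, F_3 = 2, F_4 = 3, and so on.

296

F_13 + F_10 + F_6 = 233 + 55 + 8 = 296.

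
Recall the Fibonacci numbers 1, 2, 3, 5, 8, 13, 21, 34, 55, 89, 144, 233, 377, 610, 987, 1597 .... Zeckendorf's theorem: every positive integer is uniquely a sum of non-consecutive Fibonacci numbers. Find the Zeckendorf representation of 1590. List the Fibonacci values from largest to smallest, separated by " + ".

1590 − 987 = 603
603 − 377 = 226
226 − 144 = 82
82 − 55 = 27
27 − 21 = 6
6 − 5 = 1
1 − 1 = 0
So 1590 = 987 + 377 + 144 + 55 + 21 + 5 + 1, with no two terms consecutive in the sequence.

987 + 377 + 144 + 55 + 21 + 5 + 1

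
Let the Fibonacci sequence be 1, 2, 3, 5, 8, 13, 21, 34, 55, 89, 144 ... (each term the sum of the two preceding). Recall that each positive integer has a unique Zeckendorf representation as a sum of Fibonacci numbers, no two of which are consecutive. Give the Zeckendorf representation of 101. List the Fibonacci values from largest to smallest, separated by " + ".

89 + 8 + 3 + 1

Repeatedly subtract the largest Fibonacci number that fits:
101: greatest Fibonacci not exceeding it is 89, leaving 12
12: greatest Fibonacci not exceeding it is 8, leaving 4
4: greatest Fibonacci not exceeding it is 3, leaving 1
1: greatest Fibonacci not exceeding it is 1, leaving 0
So 101 = 89 + 8 + 3 + 1, with no two terms consecutive in the sequence.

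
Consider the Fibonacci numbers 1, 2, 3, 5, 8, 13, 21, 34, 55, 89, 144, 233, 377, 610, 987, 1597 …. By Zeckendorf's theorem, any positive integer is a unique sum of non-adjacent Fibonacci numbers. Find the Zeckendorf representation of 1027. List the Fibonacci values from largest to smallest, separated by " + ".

Repeatedly subtract the largest Fibonacci number that fits:
take 987 (≤ 1027); 1027 − 987 = 40
take 34 (≤ 40); 40 − 34 = 6
take 5 (≤ 6); 6 − 5 = 1
take 1 (≤ 1); 1 − 1 = 0
So 1027 = 987 + 34 + 5 + 1, with no two terms consecutive in the sequence.

987 + 34 + 5 + 1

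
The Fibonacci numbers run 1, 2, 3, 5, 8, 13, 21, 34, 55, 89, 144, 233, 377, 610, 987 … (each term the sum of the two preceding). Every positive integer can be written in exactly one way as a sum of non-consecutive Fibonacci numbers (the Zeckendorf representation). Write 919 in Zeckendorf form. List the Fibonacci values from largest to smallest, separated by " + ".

919: greatest Fibonacci not exceeding it is 610, leaving 309
309: greatest Fibonacci not exceeding it is 233, leaving 76
76: greatest Fibonacci not exceeding it is 55, leaving 21
21: greatest Fibonacci not exceeding it is 21, leaving 0
So 919 = 610 + 233 + 55 + 21, with no two terms consecutive in the sequence.

610 + 233 + 55 + 21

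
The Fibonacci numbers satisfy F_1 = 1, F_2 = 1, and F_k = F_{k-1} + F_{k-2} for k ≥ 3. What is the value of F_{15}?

610

Iterating the recurrence up to F_{11} = 89 and F_{10} = 55:
F_{12} = F_{11} + F_{10} = 89 + 55 = 144
F_{13} = F_{12} + F_{11} = 144 + 89 = 233
F_{14} = F_{13} + F_{12} = 233 + 144 = 377
F_{15} = F_{14} + F_{13} = 377 + 233 = 610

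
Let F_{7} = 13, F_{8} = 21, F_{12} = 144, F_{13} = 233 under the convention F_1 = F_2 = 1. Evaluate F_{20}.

By the addition formula F_{m+n} = F_m F_{n+1} + F_{m−1} F_n with m=8, n=12: F_{20} = 21·233 + 13·144 = 4893 + 1872 = 6765.

6765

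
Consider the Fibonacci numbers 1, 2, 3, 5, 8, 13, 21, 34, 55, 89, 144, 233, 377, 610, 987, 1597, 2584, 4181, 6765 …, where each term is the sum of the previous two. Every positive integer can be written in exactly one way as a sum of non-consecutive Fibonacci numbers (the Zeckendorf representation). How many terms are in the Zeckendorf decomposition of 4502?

Greedily peel off the largest Fibonacci term at each step:
4502: greatest Fibonacci not exceeding it is 4181, leaving 321
321: greatest Fibonacci not exceeding it is 233, leaving 88
88: greatest Fibonacci not exceeding it is 55, leaving 33
33: greatest Fibonacci not exceeding it is 21, leaving 12
12: greatest Fibonacci not exceeding it is 8, leaving 4
4: greatest Fibonacci not exceeding it is 3, leaving 1
1: greatest Fibonacci not exceeding it is 1, leaving 0
4502 = 4181 + 233 + 55 + 21 + 8 + 3 + 1, which has 7 terms.

7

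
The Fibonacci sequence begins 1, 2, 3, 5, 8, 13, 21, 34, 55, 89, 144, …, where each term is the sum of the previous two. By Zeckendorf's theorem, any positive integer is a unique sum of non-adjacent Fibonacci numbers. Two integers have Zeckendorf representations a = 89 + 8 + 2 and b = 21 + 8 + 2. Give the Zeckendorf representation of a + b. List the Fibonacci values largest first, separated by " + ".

The two numbers are 99 and 31, so their sum is 130.
subtract 89 from 130: 41 remains
subtract 34 from 41: 7 remains
subtract 5 from 7: 2 remains
subtract 2 from 2: 0 remains

89 + 34 + 5 + 2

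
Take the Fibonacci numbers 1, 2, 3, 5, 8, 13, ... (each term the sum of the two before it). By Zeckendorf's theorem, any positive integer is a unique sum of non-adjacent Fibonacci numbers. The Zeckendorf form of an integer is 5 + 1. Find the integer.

5 + 1 = 6.

6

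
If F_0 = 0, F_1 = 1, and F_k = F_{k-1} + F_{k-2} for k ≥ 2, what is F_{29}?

514229

Iterating the recurrence up to F_{22} = 17711 and F_{21} = 10946:
F_{23} = F_{22} + F_{21} = 17711 + 10946 = 28657
F_{24} = F_{23} + F_{22} = 28657 + 17711 = 46368
F_{25} = F_{24} + F_{23} = 46368 + 28657 = 75025
F_{26} = F_{25} + F_{24} = 75025 + 46368 = 121393
F_{27} = F_{26} + F_{25} = 121393 + 75025 = 196418
F_{28} = F_{27} + F_{26} = 196418 + 121393 = 317811
F_{29} = F_{28} + F_{27} = 317811 + 196418 = 514229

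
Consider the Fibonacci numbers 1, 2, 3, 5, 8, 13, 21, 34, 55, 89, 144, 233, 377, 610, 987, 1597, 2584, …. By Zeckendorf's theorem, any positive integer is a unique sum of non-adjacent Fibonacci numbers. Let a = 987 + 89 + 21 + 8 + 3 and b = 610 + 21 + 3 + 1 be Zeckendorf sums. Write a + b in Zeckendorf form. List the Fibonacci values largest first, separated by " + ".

The two numbers are 1108 and 635, so their sum is 1743.
subtract 1597 from 1743: 146 remains
subtract 144 from 146: 2 remains
subtract 2 from 2: 0 remains

1597 + 144 + 2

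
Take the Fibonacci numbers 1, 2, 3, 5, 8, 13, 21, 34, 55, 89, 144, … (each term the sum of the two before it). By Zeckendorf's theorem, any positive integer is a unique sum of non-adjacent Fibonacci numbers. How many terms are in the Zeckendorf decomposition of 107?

subtract 89 from 107: 18 remains
subtract 13 from 18: 5 remains
subtract 5 from 5: 0 remains
107 = 89 + 13 + 5, which has 3 terms.

3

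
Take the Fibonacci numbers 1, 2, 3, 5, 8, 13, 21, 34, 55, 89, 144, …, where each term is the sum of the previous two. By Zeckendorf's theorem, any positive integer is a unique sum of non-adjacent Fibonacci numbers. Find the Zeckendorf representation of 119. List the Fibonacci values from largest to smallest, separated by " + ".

89 + 21 + 8 + 1

Greedy algorithm:
take 89 (≤ 119); 119 − 89 = 30
take 21 (≤ 30); 30 − 21 = 9
take 8 (≤ 9); 9 − 8 = 1
take 1 (≤ 1); 1 − 1 = 0
So 119 = 89 + 21 + 8 + 1, with no two terms consecutive in the sequence.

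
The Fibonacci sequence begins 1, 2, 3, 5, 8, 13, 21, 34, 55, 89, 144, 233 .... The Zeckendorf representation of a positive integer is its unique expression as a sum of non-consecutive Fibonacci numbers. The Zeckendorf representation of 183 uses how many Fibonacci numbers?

3

Greedily peel off the largest Fibonacci term at each step:
subtract 144 from 183: 39 remains
subtract 34 from 39: 5 remains
subtract 5 from 5: 0 remains
183 = 144 + 34 + 5, which has 3 terms.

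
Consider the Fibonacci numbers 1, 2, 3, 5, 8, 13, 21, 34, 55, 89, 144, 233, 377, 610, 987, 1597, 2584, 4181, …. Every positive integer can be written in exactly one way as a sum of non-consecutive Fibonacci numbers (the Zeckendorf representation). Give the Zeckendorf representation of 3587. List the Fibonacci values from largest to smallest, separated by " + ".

2584 + 987 + 13 + 3

Repeatedly subtract the largest Fibonacci number that fits:
2584 ≤ 3587 < 4181, so take 2584; remainder 1003
987 ≤ 1003 < 1597, so take 987; remainder 16
13 ≤ 16 < 21, so take 13; remainder 3
3 ≤ 3 < 5, so take 3; remainder 0
So 3587 = 2584 + 987 + 13 + 3, with no two terms consecutive in the sequence.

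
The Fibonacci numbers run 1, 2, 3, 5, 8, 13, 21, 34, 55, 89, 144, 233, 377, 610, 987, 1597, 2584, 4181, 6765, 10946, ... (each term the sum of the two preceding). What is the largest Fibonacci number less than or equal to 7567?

6765

6765 ≤ 7567 < 10946, so the largest Fibonacci number not exceeding 7567 is 6765.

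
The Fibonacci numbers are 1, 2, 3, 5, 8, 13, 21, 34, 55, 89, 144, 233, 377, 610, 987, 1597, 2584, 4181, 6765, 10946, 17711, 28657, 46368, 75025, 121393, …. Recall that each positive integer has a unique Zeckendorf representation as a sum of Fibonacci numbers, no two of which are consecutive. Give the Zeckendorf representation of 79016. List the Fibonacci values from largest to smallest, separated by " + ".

75025 + 2584 + 987 + 377 + 34 + 8 + 1

79016: greatest Fibonacci not exceeding it is 75025, leaving 3991
3991: greatest Fibonacci not exceeding it is 2584, leaving 1407
1407: greatest Fibonacci not exceeding it is 987, leaving 420
420: greatest Fibonacci not exceeding it is 377, leaving 43
43: greatest Fibonacci not exceeding it is 34, leaving 9
9: greatest Fibonacci not exceeding it is 8, leaving 1
1: greatest Fibonacci not exceeding it is 1, leaving 0
So 79016 = 75025 + 2584 + 987 + 377 + 34 + 8 + 1, with no two terms consecutive in the sequence.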